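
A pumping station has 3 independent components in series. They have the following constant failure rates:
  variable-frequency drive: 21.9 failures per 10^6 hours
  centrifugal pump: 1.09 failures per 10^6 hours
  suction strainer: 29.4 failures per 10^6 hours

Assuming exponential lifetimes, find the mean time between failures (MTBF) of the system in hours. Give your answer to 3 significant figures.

Series of exponential components: λ_sys = Σ λ_i
λ_sys = 0.0000219 + 0.00000109 + 0.0000294 = 5.2390e-05 /h
MTBF = 1 / λ_sys = 19100 h

19100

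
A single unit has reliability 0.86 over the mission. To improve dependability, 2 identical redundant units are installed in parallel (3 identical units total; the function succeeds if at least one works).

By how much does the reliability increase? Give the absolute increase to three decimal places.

R_before = 0.86
R_after = 1 − (1 − 0.86)^3 = 0.997
ΔR = 0.997 − 0.86 = 0.137

0.137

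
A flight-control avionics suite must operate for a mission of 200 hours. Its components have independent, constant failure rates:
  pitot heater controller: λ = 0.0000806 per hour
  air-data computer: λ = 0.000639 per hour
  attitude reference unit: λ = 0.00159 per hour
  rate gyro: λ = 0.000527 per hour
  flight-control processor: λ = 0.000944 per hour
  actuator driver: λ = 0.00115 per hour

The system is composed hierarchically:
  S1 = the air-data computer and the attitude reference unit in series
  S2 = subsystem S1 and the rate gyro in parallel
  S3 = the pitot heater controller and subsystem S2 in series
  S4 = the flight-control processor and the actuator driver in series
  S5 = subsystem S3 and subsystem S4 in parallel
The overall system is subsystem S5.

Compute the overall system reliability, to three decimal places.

0.982

R(pitot heater controller) = exp(−0.0000806 × 200) = 0.98401
R(air-data computer) = exp(−0.000639 × 200) = 0.88003
R(attitude reference unit) = exp(−0.00159 × 200) = 0.72760
R(rate gyro) = exp(−0.000527 × 200) = 0.89996
R(flight-control processor) = exp(−0.000944 × 200) = 0.82795
R(actuator driver) = exp(−0.00115 × 200) = 0.79453
Series (air-data computer and attitude reference unit): 0.88003 × 0.72760 = 0.64031
Parallel ([0.64031] and rate gyro): 1 − (1 − 0.64031)(1 − 0.89996) = 0.96402
Series (pitot heater controller and [0.96402]): 0.98401 × 0.96402 = 0.94861
Series (flight-control processor and actuator driver): 0.82795 × 0.79453 = 0.65783
Parallel ([0.94861] and [0.65783]): 1 − (1 − 0.94861)(1 − 0.65783) = 0.982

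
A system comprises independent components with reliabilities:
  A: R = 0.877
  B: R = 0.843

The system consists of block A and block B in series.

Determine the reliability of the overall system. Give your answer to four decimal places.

Series (A and B): 0.877000 × 0.843000 = 0.7393

0.7393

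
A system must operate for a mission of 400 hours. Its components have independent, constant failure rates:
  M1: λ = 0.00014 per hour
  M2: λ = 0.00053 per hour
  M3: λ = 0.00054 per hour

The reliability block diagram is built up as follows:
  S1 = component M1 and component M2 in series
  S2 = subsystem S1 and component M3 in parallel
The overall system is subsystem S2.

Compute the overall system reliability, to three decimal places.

0.954

R(M1) = exp(−0.00014 × 400) = 0.94554
R(M2) = exp(−0.00053 × 400) = 0.80896
R(M3) = exp(−0.00054 × 400) = 0.80574
Series (M1 and M2): 0.94554 × 0.80896 = 0.76490
Parallel ([0.76490] and M3): 1 − (1 − 0.76490)(1 − 0.80574) = 0.954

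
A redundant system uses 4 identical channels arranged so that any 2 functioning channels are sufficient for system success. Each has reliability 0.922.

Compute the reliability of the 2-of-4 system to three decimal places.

0.998

R = Σ_{i=2}^{4} C(4,i) p^i (1−p)^{4−i} with p = 0.922
C(4,2)·0.922^2·0.078^2 = 0.03103
C(4,3)·0.922^3·0.078^1 = 0.24454
C(4,4)·0.922^4·0.078^0 = 0.72264
Sum = 0.998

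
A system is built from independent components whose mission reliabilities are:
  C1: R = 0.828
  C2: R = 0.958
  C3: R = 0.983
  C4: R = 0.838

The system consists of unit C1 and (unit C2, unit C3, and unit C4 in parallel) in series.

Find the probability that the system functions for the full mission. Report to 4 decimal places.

Parallel (C2, C3, and C4): 1 − (1 − 0.958000)(1 − 0.983000)(1 − 0.838000) = 0.999884
Series (C1 and [0.999884]): 0.828000 × 0.999884 = 0.8279

0.8279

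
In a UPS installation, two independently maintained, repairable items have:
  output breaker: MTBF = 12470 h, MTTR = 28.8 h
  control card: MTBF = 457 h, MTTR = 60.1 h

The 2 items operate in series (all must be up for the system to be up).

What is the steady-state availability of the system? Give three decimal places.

0.882

A(output breaker) = MTBF/(MTBF+MTTR) = 12470/(12470+28.8) = 0.997696
A(control card) = MTBF/(MTBF+MTTR) = 457/(457+60.1) = 0.883775
Series availability: 0.997696 × 0.883775 = 0.882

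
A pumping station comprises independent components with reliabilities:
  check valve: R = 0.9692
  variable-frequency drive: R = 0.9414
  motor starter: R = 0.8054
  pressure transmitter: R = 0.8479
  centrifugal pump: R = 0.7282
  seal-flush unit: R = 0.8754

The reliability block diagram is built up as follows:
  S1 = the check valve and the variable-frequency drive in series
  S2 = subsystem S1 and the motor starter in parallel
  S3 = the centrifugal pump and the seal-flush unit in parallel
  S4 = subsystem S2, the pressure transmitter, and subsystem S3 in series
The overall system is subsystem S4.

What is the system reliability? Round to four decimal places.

Series (check valve and variable-frequency drive): 0.969200 × 0.941400 = 0.912405
Parallel ([0.912405] and motor starter): 1 − (1 − 0.912405)(1 − 0.805400) = 0.982954
Parallel (centrifugal pump and seal-flush unit): 1 − (1 − 0.728200)(1 − 0.875400) = 0.966134
Series ([0.982954], pressure transmitter, and [0.966134]): 0.982954 × 0.847900 × 0.966134 = 0.8052

0.8052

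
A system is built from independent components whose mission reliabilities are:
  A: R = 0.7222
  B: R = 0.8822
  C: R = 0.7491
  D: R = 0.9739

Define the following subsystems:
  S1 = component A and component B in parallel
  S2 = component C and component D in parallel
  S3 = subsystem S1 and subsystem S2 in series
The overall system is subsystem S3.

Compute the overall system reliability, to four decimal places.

0.9609

Parallel (A and B): 1 − (1 − 0.722200)(1 − 0.882200) = 0.967275
Parallel (C and D): 1 − (1 − 0.749100)(1 − 0.973900) = 0.993452
Series ([0.967275] and [0.993452]): 0.967275 × 0.993452 = 0.9609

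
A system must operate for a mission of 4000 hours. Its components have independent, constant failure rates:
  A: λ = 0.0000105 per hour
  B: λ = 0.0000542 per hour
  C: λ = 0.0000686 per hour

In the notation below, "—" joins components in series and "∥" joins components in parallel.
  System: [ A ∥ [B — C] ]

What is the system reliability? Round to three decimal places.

R(A) = exp(−0.0000105 × 4000) = 0.95887
R(B) = exp(−0.0000542 × 4000) = 0.80509
R(C) = exp(−0.0000686 × 4000) = 0.76003
Series (B and C): 0.80509 × 0.76003 = 0.61189
Parallel (A and [0.61189]): 1 − (1 − 0.95887)(1 − 0.61189) = 0.984

0.984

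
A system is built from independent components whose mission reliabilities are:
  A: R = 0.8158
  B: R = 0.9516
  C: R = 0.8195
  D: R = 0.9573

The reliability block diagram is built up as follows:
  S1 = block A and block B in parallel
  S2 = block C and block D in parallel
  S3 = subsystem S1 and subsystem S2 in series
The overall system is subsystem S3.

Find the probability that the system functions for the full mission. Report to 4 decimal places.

0.9834

Parallel (A and B): 1 − (1 − 0.815800)(1 − 0.951600) = 0.991085
Parallel (C and D): 1 − (1 − 0.819500)(1 − 0.957300) = 0.992293
Series ([0.991085] and [0.992293]): 0.991085 × 0.992293 = 0.9834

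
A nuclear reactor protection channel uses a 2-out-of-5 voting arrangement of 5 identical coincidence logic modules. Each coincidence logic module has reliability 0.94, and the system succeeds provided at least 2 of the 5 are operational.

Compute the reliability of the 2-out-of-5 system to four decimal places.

0.9999

R = Σ_{i=2}^{5} C(5,i) p^i (1−p)^{5−i} with p = 0.94
C(5,2)·0.94^2·0.06^3 = 0.001909
C(5,3)·0.94^3·0.06^2 = 0.029901
C(5,4)·0.94^4·0.06^1 = 0.234225
C(5,5)·0.94^5·0.06^0 = 0.733904
Sum = 0.9999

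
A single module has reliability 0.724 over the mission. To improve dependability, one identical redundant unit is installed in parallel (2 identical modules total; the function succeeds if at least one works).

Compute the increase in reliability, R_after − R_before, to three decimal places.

0.200

R_before = 0.724
R_after = 1 − (1 − 0.724)^2 = 0.924
ΔR = 0.924 − 0.724 = 0.200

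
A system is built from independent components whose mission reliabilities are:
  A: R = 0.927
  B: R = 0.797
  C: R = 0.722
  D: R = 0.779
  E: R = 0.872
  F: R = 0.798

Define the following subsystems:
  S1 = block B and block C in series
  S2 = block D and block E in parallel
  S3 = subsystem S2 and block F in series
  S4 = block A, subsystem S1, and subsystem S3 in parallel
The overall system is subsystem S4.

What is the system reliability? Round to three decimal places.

Series (B and C): 0.79700 × 0.72200 = 0.57543
Parallel (D and E): 1 − (1 − 0.77900)(1 − 0.87200) = 0.97171
Series ([0.97171] and F): 0.97171 × 0.79800 = 0.77542
Parallel (A, [0.57543], and [0.77542]): 1 − (1 − 0.92700)(1 − 0.57543)(1 − 0.77542) = 0.993

0.993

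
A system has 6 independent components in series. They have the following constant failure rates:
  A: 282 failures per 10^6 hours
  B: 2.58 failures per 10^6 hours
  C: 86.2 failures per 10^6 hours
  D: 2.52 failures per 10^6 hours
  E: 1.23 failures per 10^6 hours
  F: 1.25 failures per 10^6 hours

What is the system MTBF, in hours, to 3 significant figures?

Series of exponential components: λ_sys = Σ λ_i
λ_sys = 0.000282 + 0.00000258 + 0.0000862 + 0.00000252 + 0.00000123 + 0.00000125 = 3.7578e-04 /h
MTBF = 1 / λ_sys = 2660 h

2660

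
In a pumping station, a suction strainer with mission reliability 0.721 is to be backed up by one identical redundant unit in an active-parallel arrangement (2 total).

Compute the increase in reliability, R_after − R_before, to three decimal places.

R_before = 0.721
R_after = 1 − (1 − 0.721)^2 = 0.922
ΔR = 0.922 − 0.721 = 0.201

0.201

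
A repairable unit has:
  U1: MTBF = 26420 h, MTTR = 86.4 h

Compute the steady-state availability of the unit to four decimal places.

0.9967

A(U1) = MTBF/(MTBF+MTTR) = 26420/(26420+86.4) = 0.9967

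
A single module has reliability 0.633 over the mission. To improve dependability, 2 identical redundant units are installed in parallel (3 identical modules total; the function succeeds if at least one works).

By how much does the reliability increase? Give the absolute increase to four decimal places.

0.3176

R_before = 0.633
R_after = 1 − (1 − 0.633)^3 = 0.9506
ΔR = 0.9506 − 0.633 = 0.3176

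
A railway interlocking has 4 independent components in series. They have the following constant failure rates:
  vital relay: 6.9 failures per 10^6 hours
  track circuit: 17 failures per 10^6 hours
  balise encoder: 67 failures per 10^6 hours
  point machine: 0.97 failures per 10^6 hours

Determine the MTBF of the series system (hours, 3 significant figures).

10900

Series of exponential components: λ_sys = Σ λ_i
λ_sys = 0.0000069 + 0.000017 + 0.000067 + 0.00000097 = 9.1870e-05 /h
MTBF = 1 / λ_sys = 10900 h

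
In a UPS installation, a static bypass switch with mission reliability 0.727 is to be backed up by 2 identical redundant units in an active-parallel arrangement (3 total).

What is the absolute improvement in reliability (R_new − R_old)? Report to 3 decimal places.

0.253

R_before = 0.727
R_after = 1 − (1 − 0.727)^3 = 0.980
ΔR = 0.980 − 0.727 = 0.253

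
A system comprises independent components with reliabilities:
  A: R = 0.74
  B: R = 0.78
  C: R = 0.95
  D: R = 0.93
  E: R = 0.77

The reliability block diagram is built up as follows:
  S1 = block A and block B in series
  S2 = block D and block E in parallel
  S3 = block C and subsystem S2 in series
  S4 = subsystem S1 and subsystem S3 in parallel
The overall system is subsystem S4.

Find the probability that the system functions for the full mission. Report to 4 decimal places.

0.9724

Series (A and B): 0.740000 × 0.780000 = 0.577200
Parallel (D and E): 1 − (1 − 0.930000)(1 − 0.770000) = 0.983900
Series (C and [0.983900]): 0.950000 × 0.983900 = 0.934705
Parallel ([0.577200] and [0.934705]): 1 − (1 − 0.577200)(1 − 0.934705) = 0.9724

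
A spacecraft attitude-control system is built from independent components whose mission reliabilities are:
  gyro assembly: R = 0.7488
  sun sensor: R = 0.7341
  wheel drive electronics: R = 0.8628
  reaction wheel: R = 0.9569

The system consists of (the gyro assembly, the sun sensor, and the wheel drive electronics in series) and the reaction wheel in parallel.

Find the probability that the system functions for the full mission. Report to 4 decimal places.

0.9773

Series (gyro assembly, sun sensor, and wheel drive electronics): 0.748800 × 0.734100 × 0.862800 = 0.474276
Parallel ([0.474276] and reaction wheel): 1 − (1 − 0.474276)(1 − 0.956900) = 0.9773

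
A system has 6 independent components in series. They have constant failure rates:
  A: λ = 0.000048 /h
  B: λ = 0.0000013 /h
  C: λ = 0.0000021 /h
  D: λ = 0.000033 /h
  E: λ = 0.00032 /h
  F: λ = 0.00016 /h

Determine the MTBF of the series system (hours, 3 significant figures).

Series of exponential components: λ_sys = Σ λ_i
λ_sys = 0.000048 + 0.0000013 + 0.0000021 + 0.000033 + 0.00032 + 0.00016 = 5.6440e-04 /h
MTBF = 1 / λ_sys = 1770 h

1770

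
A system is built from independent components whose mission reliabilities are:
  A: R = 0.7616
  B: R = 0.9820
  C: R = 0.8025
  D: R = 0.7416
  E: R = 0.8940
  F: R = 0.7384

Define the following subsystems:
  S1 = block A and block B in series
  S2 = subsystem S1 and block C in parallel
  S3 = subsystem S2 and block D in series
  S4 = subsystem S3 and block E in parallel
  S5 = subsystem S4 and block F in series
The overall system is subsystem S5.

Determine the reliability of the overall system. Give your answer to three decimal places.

Series (A and B): 0.76160 × 0.98200 = 0.74789
Parallel ([0.74789] and C): 1 − (1 − 0.74789)(1 − 0.80250) = 0.95021
Series ([0.95021] and D): 0.95021 × 0.74160 = 0.70468
Parallel ([0.70468] and E): 1 − (1 − 0.70468)(1 − 0.89400) = 0.96870
Series ([0.96870] and F): 0.96870 × 0.73840 = 0.715

0.715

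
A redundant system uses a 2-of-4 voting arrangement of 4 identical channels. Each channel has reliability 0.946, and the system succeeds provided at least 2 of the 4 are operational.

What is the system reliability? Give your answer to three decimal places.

R = Σ_{i=2}^{4} C(4,i) p^i (1−p)^{4−i} with p = 0.946
C(4,2)·0.946^2·0.054^2 = 0.01566
C(4,3)·0.946^3·0.054^1 = 0.18286
C(4,4)·0.946^4·0.054^0 = 0.80087
Sum = 0.999

0.999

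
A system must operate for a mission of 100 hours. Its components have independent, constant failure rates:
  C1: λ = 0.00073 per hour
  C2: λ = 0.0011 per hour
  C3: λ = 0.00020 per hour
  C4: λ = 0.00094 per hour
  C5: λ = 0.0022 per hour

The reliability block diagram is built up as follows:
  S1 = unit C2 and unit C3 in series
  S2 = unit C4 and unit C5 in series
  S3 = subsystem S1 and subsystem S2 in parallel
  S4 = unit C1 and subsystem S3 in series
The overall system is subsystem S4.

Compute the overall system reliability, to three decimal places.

R(C1) = exp(−0.00073 × 100) = 0.92960
R(C2) = exp(−0.0011 × 100) = 0.89583
R(C3) = exp(−0.00020 × 100) = 0.98020
R(C4) = exp(−0.00094 × 100) = 0.91028
R(C5) = exp(−0.0022 × 100) = 0.80252
Series (C2 and C3): 0.89583 × 0.98020 = 0.87809
Series (C4 and C5): 0.91028 × 0.80252 = 0.73052
Parallel ([0.87809] and [0.73052]): 1 − (1 − 0.87809)(1 − 0.73052) = 0.96715
Series (C1 and [0.96715]): 0.92960 × 0.96715 = 0.899

0.899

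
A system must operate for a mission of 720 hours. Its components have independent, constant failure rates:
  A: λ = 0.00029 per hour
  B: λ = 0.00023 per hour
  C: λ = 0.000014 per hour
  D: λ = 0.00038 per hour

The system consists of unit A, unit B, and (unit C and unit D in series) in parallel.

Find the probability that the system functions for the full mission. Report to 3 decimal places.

0.993

R(A) = exp(−0.00029 × 720) = 0.81156
R(B) = exp(−0.00023 × 720) = 0.84739
R(C) = exp(−0.000014 × 720) = 0.98997
R(D) = exp(−0.00038 × 720) = 0.76064
Series (C and D): 0.98997 × 0.76064 = 0.75301
Parallel (A, B, and [0.75301]): 1 − (1 − 0.81156)(1 − 0.84739)(1 − 0.75301) = 0.993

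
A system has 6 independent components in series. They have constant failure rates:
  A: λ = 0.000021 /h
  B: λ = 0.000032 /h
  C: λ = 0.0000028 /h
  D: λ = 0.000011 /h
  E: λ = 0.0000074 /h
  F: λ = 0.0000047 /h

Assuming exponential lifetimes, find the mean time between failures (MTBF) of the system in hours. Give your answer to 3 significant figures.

12700

Series of exponential components: λ_sys = Σ λ_i
λ_sys = 0.000021 + 0.000032 + 0.0000028 + 0.000011 + 0.0000074 + 0.0000047 = 7.8900e-05 /h
MTBF = 1 / λ_sys = 12700 h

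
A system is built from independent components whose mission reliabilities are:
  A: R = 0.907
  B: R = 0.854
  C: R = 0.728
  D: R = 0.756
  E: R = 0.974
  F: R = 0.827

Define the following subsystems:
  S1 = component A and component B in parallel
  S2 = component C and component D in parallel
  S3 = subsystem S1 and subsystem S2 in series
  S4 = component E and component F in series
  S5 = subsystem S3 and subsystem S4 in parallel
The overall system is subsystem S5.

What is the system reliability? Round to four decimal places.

0.9846

Parallel (A and B): 1 − (1 − 0.907000)(1 − 0.854000) = 0.986422
Parallel (C and D): 1 − (1 − 0.728000)(1 − 0.756000) = 0.933632
Series ([0.986422] and [0.933632]): 0.986422 × 0.933632 = 0.920955
Series (E and F): 0.974000 × 0.827000 = 0.805498
Parallel ([0.920955] and [0.805498]): 1 − (1 − 0.920955)(1 − 0.805498) = 0.9846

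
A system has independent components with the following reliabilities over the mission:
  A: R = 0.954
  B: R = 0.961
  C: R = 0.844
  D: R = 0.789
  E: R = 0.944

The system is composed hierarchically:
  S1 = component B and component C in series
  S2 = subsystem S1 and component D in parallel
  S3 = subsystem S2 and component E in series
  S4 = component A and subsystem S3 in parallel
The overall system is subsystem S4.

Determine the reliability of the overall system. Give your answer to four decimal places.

Series (B and C): 0.961000 × 0.844000 = 0.811084
Parallel ([0.811084] and D): 1 − (1 − 0.811084)(1 − 0.789000) = 0.960139
Series ([0.960139] and E): 0.960139 × 0.944000 = 0.906371
Parallel (A and [0.906371]): 1 − (1 − 0.954000)(1 − 0.906371) = 0.9957

0.9957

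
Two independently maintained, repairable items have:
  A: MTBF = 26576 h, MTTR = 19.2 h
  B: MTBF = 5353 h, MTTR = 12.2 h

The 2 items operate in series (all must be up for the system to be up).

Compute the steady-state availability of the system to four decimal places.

0.9970

A(A) = MTBF/(MTBF+MTTR) = 26576/(26576+19.2) = 0.999278
A(B) = MTBF/(MTBF+MTTR) = 5353/(5353+12.2) = 0.997726
Series availability: 0.999278 × 0.997726 = 0.9970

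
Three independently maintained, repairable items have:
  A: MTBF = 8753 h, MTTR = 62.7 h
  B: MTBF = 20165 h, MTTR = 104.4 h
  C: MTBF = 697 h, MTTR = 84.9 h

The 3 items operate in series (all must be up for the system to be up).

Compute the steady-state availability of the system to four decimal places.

0.8805

A(A) = MTBF/(MTBF+MTTR) = 8753/(8753+62.7) = 0.992888
A(B) = MTBF/(MTBF+MTTR) = 20165/(20165+104.4) = 0.994849
A(C) = MTBF/(MTBF+MTTR) = 697/(697+84.9) = 0.891418
Series availability: 0.992888 × 0.994849 × 0.891418 = 0.8805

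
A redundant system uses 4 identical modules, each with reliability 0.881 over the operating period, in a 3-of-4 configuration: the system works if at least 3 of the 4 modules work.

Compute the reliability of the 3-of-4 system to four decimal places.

0.9279

R = Σ_{i=3}^{4} C(4,i) p^i (1−p)^{4−i} with p = 0.881
C(4,3)·0.881^3·0.119^1 = 0.325488
C(4,4)·0.881^4·0.119^0 = 0.602426
Sum = 0.9279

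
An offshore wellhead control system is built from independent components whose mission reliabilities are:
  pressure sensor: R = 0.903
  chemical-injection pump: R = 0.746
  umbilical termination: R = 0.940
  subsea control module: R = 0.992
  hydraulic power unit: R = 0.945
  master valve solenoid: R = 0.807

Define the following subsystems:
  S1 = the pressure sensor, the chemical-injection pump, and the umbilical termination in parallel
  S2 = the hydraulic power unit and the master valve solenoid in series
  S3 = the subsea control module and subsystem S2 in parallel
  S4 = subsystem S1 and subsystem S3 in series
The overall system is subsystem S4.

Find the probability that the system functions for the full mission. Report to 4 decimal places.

Parallel (pressure sensor, chemical-injection pump, and umbilical termination): 1 − (1 − 0.903000)(1 − 0.746000)(1 − 0.940000) = 0.998522
Series (hydraulic power unit and master valve solenoid): 0.945000 × 0.807000 = 0.762615
Parallel (subsea control module and [0.762615]): 1 − (1 − 0.992000)(1 − 0.762615) = 0.998101
Series ([0.998522] and [0.998101]): 0.998522 × 0.998101 = 0.9966

0.9966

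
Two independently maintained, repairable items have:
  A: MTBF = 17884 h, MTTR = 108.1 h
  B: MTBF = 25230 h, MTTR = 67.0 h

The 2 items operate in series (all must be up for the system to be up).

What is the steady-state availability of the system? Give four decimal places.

0.9914

A(A) = MTBF/(MTBF+MTTR) = 17884/(17884+108.1) = 0.993992
A(B) = MTBF/(MTBF+MTTR) = 25230/(25230+67.0) = 0.997351
Series availability: 0.993992 × 0.997351 = 0.9914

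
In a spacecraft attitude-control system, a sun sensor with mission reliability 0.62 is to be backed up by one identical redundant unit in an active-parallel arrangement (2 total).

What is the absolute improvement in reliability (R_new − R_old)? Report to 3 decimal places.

R_before = 0.62
R_after = 1 − (1 − 0.62)^2 = 0.856
ΔR = 0.856 − 0.62 = 0.236

0.236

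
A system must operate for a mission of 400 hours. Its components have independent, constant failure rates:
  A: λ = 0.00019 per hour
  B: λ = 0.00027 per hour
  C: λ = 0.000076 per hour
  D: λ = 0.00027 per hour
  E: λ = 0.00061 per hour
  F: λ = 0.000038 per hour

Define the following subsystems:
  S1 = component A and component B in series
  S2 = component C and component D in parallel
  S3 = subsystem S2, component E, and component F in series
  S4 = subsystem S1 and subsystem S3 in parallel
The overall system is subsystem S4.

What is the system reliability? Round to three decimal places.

0.961

R(A) = exp(−0.00019 × 400) = 0.92682
R(B) = exp(−0.00027 × 400) = 0.89763
R(C) = exp(−0.000076 × 400) = 0.97006
R(D) = exp(−0.00027 × 400) = 0.89763
R(E) = exp(−0.00061 × 400) = 0.78349
R(F) = exp(−0.000038 × 400) = 0.98491
Series (A and B): 0.92682 × 0.89763 = 0.83194
Parallel (C and D): 1 − (1 − 0.97006)(1 − 0.89763) = 0.99694
Series ([0.99694], E, and F): 0.99694 × 0.78349 × 0.98491 = 0.76931
Parallel ([0.83194] and [0.76931]): 1 − (1 − 0.83194)(1 − 0.76931) = 0.961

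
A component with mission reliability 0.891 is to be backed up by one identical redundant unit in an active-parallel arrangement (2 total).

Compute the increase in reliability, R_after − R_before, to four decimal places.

R_before = 0.891
R_after = 1 − (1 − 0.891)^2 = 0.9881
ΔR = 0.9881 − 0.891 = 0.0971

0.0971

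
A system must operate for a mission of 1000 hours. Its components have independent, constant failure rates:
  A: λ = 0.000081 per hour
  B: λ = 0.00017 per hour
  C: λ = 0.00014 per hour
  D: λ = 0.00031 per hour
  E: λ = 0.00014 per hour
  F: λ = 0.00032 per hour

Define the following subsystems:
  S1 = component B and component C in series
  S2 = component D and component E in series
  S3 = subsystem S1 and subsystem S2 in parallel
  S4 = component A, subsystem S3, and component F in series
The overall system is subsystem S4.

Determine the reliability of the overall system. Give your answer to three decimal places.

0.605

R(A) = exp(−0.000081 × 1000) = 0.92219
R(B) = exp(−0.00017 × 1000) = 0.84366
R(C) = exp(−0.00014 × 1000) = 0.86936
R(D) = exp(−0.00031 × 1000) = 0.73345
R(E) = exp(−0.00014 × 1000) = 0.86936
R(F) = exp(−0.00032 × 1000) = 0.72615
Series (B and C): 0.84366 × 0.86936 = 0.73344
Series (D and E): 0.73345 × 0.86936 = 0.63763
Parallel ([0.73344] and [0.63763]): 1 − (1 − 0.73344)(1 − 0.63763) = 0.90341
Series (A, [0.90341], and F): 0.92219 × 0.90341 × 0.72615 = 0.605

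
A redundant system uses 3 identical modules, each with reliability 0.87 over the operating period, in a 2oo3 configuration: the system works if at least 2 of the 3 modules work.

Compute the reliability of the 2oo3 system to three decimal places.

R = Σ_{i=2}^{3} C(3,i) p^i (1−p)^{3−i} with p = 0.87
C(3,2)·0.87^2·0.13^1 = 0.29519
C(3,3)·0.87^3·0.13^0 = 0.65850
Sum = 0.954

0.954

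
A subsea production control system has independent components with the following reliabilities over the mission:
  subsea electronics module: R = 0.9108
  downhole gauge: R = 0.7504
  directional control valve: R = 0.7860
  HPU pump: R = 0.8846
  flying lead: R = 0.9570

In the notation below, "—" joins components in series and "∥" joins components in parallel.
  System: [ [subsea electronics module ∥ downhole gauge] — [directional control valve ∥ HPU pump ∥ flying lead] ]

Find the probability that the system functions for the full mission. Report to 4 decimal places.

0.9767

Parallel (subsea electronics module and downhole gauge): 1 − (1 − 0.910800)(1 − 0.750400) = 0.977736
Parallel (directional control valve, HPU pump, and flying lead): 1 − (1 − 0.786000)(1 − 0.884600)(1 − 0.957000) = 0.998938
Series ([0.977736] and [0.998938]): 0.977736 × 0.998938 = 0.9767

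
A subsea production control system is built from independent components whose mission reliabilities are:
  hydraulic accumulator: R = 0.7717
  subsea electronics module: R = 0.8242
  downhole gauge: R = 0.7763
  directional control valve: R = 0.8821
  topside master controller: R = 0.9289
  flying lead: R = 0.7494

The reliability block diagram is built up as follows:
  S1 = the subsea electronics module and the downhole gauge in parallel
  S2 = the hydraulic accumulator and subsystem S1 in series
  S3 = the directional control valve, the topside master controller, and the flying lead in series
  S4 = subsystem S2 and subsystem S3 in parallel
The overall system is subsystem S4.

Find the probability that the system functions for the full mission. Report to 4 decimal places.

Parallel (subsea electronics module and downhole gauge): 1 − (1 − 0.824200)(1 − 0.776300) = 0.960674
Series (hydraulic accumulator and [0.960674]): 0.771700 × 0.960674 = 0.741352
Series (directional control valve, topside master controller, and flying lead): 0.882100 × 0.928900 × 0.749400 = 0.614045
Parallel ([0.741352] and [0.614045]): 1 − (1 − 0.741352)(1 − 0.614045) = 0.9002

0.9002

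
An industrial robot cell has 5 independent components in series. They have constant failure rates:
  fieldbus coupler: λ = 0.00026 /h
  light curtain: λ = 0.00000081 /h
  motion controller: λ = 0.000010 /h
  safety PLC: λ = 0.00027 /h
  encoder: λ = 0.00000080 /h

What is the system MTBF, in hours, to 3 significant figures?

1850

Series of exponential components: λ_sys = Σ λ_i
λ_sys = 0.00026 + 0.00000081 + 0.000010 + 0.00027 + 0.00000080 = 5.4161e-04 /h
MTBF = 1 / λ_sys = 1850 h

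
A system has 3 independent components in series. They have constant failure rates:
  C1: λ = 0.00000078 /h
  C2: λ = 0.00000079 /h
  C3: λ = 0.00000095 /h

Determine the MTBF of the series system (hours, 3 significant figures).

Series of exponential components: λ_sys = Σ λ_i
λ_sys = 0.00000078 + 0.00000079 + 0.00000095 = 2.5200e-06 /h
MTBF = 1 / λ_sys = 397000 h

397000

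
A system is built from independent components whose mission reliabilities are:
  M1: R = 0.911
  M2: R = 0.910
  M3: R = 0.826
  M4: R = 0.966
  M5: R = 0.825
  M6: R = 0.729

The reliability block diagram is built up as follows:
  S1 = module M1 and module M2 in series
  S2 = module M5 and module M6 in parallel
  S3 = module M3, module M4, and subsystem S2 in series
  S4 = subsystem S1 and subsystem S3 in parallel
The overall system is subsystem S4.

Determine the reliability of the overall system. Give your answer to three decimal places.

Series (M1 and M2): 0.91100 × 0.91000 = 0.82901
Parallel (M5 and M6): 1 − (1 − 0.82500)(1 − 0.72900) = 0.95258
Series (M3, M4, and [0.95258]): 0.82600 × 0.96600 × 0.95258 = 0.76008
Parallel ([0.82901] and [0.76008]): 1 − (1 − 0.82901)(1 − 0.76008) = 0.959

0.959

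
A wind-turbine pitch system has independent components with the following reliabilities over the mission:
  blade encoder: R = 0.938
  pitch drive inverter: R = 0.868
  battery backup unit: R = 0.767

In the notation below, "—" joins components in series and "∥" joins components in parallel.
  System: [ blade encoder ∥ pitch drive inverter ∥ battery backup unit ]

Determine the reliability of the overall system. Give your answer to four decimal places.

0.9981

Parallel (blade encoder, pitch drive inverter, and battery backup unit): 1 − (1 − 0.938000)(1 − 0.868000)(1 − 0.767000) = 0.9981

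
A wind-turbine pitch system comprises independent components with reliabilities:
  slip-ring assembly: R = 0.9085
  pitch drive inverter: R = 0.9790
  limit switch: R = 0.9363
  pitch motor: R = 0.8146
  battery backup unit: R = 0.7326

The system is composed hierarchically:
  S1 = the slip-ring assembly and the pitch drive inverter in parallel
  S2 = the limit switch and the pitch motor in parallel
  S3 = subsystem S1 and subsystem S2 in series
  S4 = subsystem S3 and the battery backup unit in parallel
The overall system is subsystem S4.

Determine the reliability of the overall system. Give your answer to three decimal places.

Parallel (slip-ring assembly and pitch drive inverter): 1 − (1 − 0.90850)(1 − 0.97900) = 0.99808
Parallel (limit switch and pitch motor): 1 − (1 − 0.93630)(1 − 0.81460) = 0.98819
Series ([0.99808] and [0.98819]): 0.99808 × 0.98819 = 0.98629
Parallel ([0.98629] and battery backup unit): 1 − (1 − 0.98629)(1 − 0.73260) = 0.996

0.996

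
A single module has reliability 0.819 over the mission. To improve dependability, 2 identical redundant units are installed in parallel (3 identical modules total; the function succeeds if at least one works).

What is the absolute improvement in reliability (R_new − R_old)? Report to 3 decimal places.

0.175

R_before = 0.819
R_after = 1 − (1 − 0.819)^3 = 0.994
ΔR = 0.994 − 0.819 = 0.175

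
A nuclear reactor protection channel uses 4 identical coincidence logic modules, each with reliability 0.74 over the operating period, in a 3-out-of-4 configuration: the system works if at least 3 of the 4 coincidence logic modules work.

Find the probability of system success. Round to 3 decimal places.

0.721

R = Σ_{i=3}^{4} C(4,i) p^i (1−p)^{4−i} with p = 0.74
C(4,3)·0.74^3·0.26^1 = 0.42143
C(4,4)·0.74^4·0.26^0 = 0.29987
Sum = 0.721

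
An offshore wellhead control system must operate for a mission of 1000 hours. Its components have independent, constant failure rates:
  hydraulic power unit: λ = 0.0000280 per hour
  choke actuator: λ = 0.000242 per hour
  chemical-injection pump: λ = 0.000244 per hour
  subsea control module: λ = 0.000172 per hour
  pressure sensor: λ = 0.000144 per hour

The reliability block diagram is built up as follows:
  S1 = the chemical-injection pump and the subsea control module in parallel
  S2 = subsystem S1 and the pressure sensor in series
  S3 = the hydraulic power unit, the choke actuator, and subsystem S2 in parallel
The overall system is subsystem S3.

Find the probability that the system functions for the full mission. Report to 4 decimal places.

R(hydraulic power unit) = exp(−0.0000280 × 1000) = 0.972388
R(choke actuator) = exp(−0.000242 × 1000) = 0.785056
R(chemical-injection pump) = exp(−0.000244 × 1000) = 0.783488
R(subsea control module) = exp(−0.000172 × 1000) = 0.841979
R(pressure sensor) = exp(−0.000144 × 1000) = 0.865888
Parallel (chemical-injection pump and subsea control module): 1 − (1 − 0.783488)(1 − 0.841979) = 0.965787
Series ([0.965787] and pressure sensor): 0.965787 × 0.865888 = 0.836263
Parallel (hydraulic power unit, choke actuator, and [0.836263]): 1 − (1 − 0.972388)(1 − 0.785056)(1 − 0.836263) = 0.9990

0.9990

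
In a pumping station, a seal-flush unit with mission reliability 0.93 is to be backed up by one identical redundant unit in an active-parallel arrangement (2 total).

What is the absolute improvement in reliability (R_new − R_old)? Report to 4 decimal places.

R_before = 0.93
R_after = 1 − (1 − 0.93)^2 = 0.9951
ΔR = 0.9951 − 0.93 = 0.0651

0.0651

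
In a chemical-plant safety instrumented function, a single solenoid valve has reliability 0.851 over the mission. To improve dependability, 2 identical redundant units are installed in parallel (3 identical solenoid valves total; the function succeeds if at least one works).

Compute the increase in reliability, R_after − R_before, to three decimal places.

0.146

R_before = 0.851
R_after = 1 − (1 − 0.851)^3 = 0.997
ΔR = 0.997 − 0.851 = 0.146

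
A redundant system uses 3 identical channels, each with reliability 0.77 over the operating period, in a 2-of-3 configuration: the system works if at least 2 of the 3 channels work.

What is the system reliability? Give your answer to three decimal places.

R = Σ_{i=2}^{3} C(3,i) p^i (1−p)^{3−i} with p = 0.77
C(3,2)·0.77^2·0.23^1 = 0.40910
C(3,3)·0.77^3·0.23^0 = 0.45653
Sum = 0.866

0.866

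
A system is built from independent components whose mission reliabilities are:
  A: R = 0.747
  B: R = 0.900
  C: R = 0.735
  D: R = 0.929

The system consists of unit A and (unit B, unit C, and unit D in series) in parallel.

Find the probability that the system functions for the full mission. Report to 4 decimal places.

0.9025

Series (B, C, and D): 0.900000 × 0.735000 × 0.929000 = 0.614534
Parallel (A and [0.614534]): 1 − (1 − 0.747000)(1 − 0.614534) = 0.9025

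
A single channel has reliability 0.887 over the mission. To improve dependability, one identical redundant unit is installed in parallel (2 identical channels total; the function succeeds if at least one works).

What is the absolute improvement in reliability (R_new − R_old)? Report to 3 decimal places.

0.100

R_before = 0.887
R_after = 1 − (1 − 0.887)^2 = 0.987
ΔR = 0.987 − 0.887 = 0.100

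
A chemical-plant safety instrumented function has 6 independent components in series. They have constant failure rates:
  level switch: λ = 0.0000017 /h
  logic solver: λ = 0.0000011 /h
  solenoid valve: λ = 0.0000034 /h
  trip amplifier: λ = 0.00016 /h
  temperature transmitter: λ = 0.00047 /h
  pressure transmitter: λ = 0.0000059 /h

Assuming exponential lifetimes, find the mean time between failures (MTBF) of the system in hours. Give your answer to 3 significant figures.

Series of exponential components: λ_sys = Σ λ_i
λ_sys = 0.0000017 + 0.0000011 + 0.0000034 + 0.00016 + 0.00047 + 0.0000059 = 6.4210e-04 /h
MTBF = 1 / λ_sys = 1560 h

1560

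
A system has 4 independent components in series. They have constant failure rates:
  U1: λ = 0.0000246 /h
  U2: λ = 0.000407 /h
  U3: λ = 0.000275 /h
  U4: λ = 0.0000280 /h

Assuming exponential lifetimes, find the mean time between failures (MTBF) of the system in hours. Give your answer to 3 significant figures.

1360

Series of exponential components: λ_sys = Σ λ_i
λ_sys = 0.0000246 + 0.000407 + 0.000275 + 0.0000280 = 7.3460e-04 /h
MTBF = 1 / λ_sys = 1360 h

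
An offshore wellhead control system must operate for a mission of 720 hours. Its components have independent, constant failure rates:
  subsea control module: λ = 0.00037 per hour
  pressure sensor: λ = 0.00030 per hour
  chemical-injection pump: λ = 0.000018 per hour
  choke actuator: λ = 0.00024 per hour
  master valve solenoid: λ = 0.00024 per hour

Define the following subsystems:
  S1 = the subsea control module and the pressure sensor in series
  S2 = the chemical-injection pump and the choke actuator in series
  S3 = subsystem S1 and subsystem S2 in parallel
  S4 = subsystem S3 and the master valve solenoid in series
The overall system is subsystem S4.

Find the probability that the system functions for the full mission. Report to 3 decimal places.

R(subsea control module) = exp(−0.00037 × 720) = 0.76613
R(pressure sensor) = exp(−0.00030 × 720) = 0.80574
R(chemical-injection pump) = exp(−0.000018 × 720) = 0.98712
R(choke actuator) = exp(−0.00024 × 720) = 0.84131
R(master valve solenoid) = exp(−0.00024 × 720) = 0.84131
Series (subsea control module and pressure sensor): 0.76613 × 0.80574 = 0.61730
Series (chemical-injection pump and choke actuator): 0.98712 × 0.84131 = 0.83047
Parallel ([0.61730] and [0.83047]): 1 − (1 − 0.61730)(1 − 0.83047) = 0.93512
Series ([0.93512] and master valve solenoid): 0.93512 × 0.84131 = 0.787

0.787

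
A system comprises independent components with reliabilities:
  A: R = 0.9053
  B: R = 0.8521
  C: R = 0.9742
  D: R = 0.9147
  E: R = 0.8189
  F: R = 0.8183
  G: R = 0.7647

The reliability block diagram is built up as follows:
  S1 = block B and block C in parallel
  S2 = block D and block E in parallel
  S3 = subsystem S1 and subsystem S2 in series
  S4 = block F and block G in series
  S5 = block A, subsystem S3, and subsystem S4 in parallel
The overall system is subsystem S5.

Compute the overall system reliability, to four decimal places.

Parallel (B and C): 1 − (1 − 0.852100)(1 − 0.974200) = 0.996184
Parallel (D and E): 1 − (1 − 0.914700)(1 − 0.818900) = 0.984552
Series ([0.996184] and [0.984552]): 0.996184 × 0.984552 = 0.980795
Series (F and G): 0.818300 × 0.764700 = 0.625754
Parallel (A, [0.980795], and [0.625754]): 1 − (1 − 0.905300)(1 − 0.980795)(1 − 0.625754) = 0.9993

0.9993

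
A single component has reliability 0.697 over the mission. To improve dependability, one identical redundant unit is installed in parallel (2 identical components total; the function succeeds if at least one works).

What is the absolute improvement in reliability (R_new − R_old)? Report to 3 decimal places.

0.211

R_before = 0.697
R_after = 1 − (1 − 0.697)^2 = 0.908
ΔR = 0.908 − 0.697 = 0.211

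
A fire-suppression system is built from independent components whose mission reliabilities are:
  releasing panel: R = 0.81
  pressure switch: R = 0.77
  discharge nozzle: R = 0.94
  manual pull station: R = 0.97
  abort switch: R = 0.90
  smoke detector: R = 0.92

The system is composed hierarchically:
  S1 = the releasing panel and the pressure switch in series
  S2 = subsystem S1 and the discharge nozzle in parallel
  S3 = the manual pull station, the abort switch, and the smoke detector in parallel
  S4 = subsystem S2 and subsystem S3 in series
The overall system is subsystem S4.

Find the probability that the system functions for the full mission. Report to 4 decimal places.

0.9772

Series (releasing panel and pressure switch): 0.810000 × 0.770000 = 0.623700
Parallel ([0.623700] and discharge nozzle): 1 − (1 − 0.623700)(1 − 0.940000) = 0.977422
Parallel (manual pull station, abort switch, and smoke detector): 1 − (1 − 0.970000)(1 − 0.900000)(1 − 0.920000) = 0.999760
Series ([0.977422] and [0.999760]): 0.977422 × 0.999760 = 0.9772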